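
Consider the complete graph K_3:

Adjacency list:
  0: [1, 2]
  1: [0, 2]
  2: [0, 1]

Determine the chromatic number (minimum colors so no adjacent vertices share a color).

In K_3, every vertex is adjacent to every other vertex.
Each vertex needs a unique color.
Chromatic number = 3.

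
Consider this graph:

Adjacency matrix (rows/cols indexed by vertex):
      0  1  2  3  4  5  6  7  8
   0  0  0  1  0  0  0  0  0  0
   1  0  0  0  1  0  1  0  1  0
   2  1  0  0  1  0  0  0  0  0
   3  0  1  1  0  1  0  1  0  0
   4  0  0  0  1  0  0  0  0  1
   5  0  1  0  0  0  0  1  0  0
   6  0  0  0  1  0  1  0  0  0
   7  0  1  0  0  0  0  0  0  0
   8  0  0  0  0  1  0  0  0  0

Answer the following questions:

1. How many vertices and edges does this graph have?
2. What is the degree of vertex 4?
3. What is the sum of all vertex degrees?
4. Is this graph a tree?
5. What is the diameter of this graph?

Count: 9 vertices, 9 edges.
Vertex 4 has neighbors [3, 8], degree = 2.
Handshaking lemma: 2 * 9 = 18.
A tree on 9 vertices has 8 edges. This graph has 9 edges (1 extra). Not a tree.
Diameter (longest shortest path) = 4.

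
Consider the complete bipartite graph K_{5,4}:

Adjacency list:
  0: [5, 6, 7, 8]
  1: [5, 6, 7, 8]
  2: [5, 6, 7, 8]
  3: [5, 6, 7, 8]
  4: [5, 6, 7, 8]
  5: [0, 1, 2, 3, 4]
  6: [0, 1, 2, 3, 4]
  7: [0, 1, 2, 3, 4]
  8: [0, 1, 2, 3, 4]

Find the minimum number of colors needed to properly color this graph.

K_{5,4} is bipartite: vertices split into two independent sets of size 5 and 4.
Color one set 0, the other 1. No adjacent vertices share a color.
Chromatic number = 2.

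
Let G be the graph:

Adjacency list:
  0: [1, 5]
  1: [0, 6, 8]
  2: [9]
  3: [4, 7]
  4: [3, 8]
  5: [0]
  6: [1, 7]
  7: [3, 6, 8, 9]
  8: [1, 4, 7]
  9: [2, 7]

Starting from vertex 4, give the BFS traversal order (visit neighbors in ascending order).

BFS from vertex 4 (neighbors processed in ascending order):
Visit order: 4, 3, 8, 7, 1, 6, 9, 0, 2, 5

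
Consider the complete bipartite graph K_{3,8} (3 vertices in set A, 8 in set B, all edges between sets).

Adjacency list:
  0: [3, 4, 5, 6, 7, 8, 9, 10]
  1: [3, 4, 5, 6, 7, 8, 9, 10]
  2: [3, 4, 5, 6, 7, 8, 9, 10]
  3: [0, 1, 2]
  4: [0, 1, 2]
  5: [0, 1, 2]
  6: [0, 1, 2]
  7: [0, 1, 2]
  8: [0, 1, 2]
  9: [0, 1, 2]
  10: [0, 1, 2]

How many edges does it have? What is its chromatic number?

K_{3,8} has 3 * 8 = 24 edges.
Bipartite graphs have chromatic number 2 (color each partition differently).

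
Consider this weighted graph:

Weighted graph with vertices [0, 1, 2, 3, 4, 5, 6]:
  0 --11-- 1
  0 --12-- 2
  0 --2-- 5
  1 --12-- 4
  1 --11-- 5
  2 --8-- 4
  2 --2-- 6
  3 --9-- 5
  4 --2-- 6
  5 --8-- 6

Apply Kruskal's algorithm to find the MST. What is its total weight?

Applying Kruskal's algorithm (sort edges by weight, add if no cycle):
  Add (0,5) w=2
  Add (2,6) w=2
  Add (4,6) w=2
  Skip (2,4) w=8 (creates cycle)
  Add (5,6) w=8
  Add (3,5) w=9
  Add (0,1) w=11
  Skip (1,5) w=11 (creates cycle)
  Skip (0,2) w=12 (creates cycle)
  Skip (1,4) w=12 (creates cycle)
MST weight = 34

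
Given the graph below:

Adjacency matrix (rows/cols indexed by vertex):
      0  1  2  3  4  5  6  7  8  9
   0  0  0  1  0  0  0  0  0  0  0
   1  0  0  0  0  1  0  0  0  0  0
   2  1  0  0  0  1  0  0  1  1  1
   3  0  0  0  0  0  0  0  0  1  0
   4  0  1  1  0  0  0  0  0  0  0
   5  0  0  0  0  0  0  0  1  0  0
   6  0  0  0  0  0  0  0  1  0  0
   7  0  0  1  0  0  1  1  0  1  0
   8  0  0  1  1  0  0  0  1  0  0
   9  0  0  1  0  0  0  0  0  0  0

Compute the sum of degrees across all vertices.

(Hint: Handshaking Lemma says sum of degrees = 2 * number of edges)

Count edges: 10 edges.
By Handshaking Lemma: sum of degrees = 2 * 10 = 20.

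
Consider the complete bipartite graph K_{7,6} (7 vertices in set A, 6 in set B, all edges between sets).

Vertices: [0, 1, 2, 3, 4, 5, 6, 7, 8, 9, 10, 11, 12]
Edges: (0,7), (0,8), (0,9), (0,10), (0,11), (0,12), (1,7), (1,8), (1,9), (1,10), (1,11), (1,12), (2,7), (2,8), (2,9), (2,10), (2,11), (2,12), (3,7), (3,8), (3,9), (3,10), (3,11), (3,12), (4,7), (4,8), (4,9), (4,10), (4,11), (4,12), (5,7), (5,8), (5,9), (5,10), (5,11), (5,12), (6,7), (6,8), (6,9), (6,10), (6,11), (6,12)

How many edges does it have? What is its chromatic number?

K_{7,6} has 7 * 6 = 42 edges.
Bipartite graphs have chromatic number 2 (color each partition differently).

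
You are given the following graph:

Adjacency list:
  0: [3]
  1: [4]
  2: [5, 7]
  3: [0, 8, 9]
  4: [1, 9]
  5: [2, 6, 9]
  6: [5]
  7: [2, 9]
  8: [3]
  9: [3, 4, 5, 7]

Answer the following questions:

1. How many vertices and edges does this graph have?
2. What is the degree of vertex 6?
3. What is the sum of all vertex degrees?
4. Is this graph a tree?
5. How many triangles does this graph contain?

Count: 10 vertices, 10 edges.
Vertex 6 has neighbors [5], degree = 1.
Handshaking lemma: 2 * 10 = 20.
A tree on 10 vertices has 9 edges. This graph has 10 edges (1 extra). Not a tree.
Number of triangles = 0.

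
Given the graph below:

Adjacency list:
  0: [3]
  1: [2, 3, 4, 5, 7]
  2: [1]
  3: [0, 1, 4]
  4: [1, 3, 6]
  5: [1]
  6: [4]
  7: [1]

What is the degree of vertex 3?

Vertex 3 has neighbors [0, 1, 4], so deg(3) = 3.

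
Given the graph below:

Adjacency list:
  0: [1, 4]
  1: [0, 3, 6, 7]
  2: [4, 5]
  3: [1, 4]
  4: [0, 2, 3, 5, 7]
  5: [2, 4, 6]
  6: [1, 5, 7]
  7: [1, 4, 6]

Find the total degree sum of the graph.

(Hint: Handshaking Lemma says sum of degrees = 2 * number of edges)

Count edges: 12 edges.
By Handshaking Lemma: sum of degrees = 2 * 12 = 24.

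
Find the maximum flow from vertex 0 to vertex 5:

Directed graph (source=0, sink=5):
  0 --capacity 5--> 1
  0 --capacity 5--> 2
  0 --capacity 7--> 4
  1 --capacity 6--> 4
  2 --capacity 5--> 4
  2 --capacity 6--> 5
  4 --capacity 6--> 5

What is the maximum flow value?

Computing max flow:
  Flow on (0->2): 5/5
  Flow on (0->4): 6/7
  Flow on (2->5): 5/6
  Flow on (4->5): 6/6
Maximum flow = 11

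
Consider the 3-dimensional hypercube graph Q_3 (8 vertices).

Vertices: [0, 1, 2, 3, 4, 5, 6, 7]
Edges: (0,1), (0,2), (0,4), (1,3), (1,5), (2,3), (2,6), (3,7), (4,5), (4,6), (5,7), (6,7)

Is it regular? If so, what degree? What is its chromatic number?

In Q_3, every vertex has exactly 3 neighbors (flip one of 3 bits), so it is 3-regular.
Q_3 is bipartite (partition by bit-parity), so chromatic number = 2.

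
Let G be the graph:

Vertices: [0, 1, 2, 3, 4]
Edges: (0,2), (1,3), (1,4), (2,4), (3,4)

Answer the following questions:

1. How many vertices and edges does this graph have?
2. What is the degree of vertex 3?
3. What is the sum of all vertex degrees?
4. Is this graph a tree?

Count: 5 vertices, 5 edges.
Vertex 3 has neighbors [1, 4], degree = 2.
Handshaking lemma: 2 * 5 = 10.
A tree on 5 vertices has 4 edges. This graph has 5 edges (1 extra). Not a tree.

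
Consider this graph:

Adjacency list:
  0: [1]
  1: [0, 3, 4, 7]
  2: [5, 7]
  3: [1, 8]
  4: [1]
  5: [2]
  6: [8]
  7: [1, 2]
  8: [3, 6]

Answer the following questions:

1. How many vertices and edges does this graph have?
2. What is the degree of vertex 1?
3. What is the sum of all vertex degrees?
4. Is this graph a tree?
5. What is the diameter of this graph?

Count: 9 vertices, 8 edges.
Vertex 1 has neighbors [0, 3, 4, 7], degree = 4.
Handshaking lemma: 2 * 8 = 16.
A graph is a tree iff it is connected and has exactly n-1 edges. This graph is connected (all 9 vertices in one component) and has 9-1 = 8 edges. It is a tree.
Diameter (longest shortest path) = 6.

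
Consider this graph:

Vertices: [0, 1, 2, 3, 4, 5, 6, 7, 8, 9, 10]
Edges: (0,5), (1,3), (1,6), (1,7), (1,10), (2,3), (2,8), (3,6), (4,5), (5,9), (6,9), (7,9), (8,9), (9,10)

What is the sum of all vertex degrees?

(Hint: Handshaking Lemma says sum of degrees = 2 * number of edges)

Count edges: 14 edges.
By Handshaking Lemma: sum of degrees = 2 * 14 = 28.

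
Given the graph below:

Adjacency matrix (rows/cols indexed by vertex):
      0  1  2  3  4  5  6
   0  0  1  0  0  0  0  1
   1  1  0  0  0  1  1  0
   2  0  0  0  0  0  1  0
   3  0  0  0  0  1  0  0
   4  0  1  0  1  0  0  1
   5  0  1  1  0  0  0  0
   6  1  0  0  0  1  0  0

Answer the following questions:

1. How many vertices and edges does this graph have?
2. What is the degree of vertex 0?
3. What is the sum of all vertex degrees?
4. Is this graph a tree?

Count: 7 vertices, 7 edges.
Vertex 0 has neighbors [1, 6], degree = 2.
Handshaking lemma: 2 * 7 = 14.
A tree on 7 vertices has 6 edges. This graph has 7 edges (1 extra). Not a tree.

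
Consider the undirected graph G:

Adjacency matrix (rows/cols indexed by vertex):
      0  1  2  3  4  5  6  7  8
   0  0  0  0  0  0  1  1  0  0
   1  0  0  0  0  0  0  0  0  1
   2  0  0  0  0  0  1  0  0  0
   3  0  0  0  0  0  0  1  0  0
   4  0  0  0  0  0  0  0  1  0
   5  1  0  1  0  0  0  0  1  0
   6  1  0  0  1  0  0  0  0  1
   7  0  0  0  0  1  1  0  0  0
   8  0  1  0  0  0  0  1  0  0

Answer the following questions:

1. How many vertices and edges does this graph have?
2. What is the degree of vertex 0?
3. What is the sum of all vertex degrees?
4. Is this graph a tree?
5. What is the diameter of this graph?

Count: 9 vertices, 8 edges.
Vertex 0 has neighbors [5, 6], degree = 2.
Handshaking lemma: 2 * 8 = 16.
A graph is a tree iff it is connected and has exactly n-1 edges. This graph is connected (all 9 vertices in one component) and has 9-1 = 8 edges. It is a tree.
Diameter (longest shortest path) = 6.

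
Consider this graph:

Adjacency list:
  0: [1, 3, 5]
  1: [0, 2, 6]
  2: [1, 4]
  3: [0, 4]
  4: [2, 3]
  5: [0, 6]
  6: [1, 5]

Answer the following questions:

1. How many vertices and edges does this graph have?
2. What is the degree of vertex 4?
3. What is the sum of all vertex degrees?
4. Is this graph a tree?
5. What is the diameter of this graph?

Count: 7 vertices, 8 edges.
Vertex 4 has neighbors [2, 3], degree = 2.
Handshaking lemma: 2 * 8 = 16.
A tree on 7 vertices has 6 edges. This graph has 8 edges (2 extra). Not a tree.
Diameter (longest shortest path) = 3.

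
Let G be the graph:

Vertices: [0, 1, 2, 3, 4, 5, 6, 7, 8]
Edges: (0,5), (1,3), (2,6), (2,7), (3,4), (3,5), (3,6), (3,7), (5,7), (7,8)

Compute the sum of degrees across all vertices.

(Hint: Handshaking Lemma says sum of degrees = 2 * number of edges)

Count edges: 10 edges.
By Handshaking Lemma: sum of degrees = 2 * 10 = 20.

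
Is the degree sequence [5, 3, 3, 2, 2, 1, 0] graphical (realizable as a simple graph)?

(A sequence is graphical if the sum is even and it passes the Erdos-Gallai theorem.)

Sum of degrees = 16. Sum is even and passes Erdos-Gallai. The sequence IS graphical.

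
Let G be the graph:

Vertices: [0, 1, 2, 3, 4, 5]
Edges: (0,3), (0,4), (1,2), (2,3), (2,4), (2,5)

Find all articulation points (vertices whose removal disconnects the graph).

An articulation point is a vertex whose removal disconnects the graph.
Articulation points: [2]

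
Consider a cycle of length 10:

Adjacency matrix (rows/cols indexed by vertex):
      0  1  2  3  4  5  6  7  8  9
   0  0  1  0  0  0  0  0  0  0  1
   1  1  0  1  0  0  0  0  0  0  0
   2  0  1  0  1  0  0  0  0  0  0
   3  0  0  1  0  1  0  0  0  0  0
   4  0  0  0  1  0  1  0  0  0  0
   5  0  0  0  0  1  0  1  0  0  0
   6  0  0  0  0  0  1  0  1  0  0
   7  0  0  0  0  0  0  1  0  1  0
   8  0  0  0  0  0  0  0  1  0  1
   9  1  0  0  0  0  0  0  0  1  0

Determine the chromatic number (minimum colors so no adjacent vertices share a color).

This is an even cycle (C_10). Even cycles are bipartite.
Chromatic number = 2.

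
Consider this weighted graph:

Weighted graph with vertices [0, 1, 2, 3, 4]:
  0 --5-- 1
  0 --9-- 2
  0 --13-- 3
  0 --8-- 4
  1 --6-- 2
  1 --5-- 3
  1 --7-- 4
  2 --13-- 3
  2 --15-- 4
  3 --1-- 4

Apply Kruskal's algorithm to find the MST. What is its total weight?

Applying Kruskal's algorithm (sort edges by weight, add if no cycle):
  Add (3,4) w=1
  Add (0,1) w=5
  Add (1,3) w=5
  Add (1,2) w=6
  Skip (1,4) w=7 (creates cycle)
  Skip (0,4) w=8 (creates cycle)
  Skip (0,2) w=9 (creates cycle)
  Skip (0,3) w=13 (creates cycle)
  Skip (2,3) w=13 (creates cycle)
  Skip (2,4) w=15 (creates cycle)
MST weight = 17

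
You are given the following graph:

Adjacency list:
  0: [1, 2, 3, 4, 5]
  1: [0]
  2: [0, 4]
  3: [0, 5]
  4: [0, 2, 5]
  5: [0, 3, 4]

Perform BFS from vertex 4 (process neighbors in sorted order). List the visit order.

BFS from vertex 4 (neighbors processed in ascending order):
Visit order: 4, 0, 2, 5, 1, 3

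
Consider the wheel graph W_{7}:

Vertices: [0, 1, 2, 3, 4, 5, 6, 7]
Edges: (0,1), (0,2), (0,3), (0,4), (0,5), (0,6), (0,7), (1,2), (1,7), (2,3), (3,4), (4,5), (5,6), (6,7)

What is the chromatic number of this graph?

W_{7} = C_{7} plus a hub adjacent to every cycle vertex.
The outer cycle needs 3 colors (odd cycle); the hub is adjacent to all of them so needs a fresh color.
Chromatic number = 3 + 1 = 4.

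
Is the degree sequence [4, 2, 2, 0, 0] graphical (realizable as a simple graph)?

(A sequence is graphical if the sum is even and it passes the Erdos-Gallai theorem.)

Sum of degrees = 8. Sum is even but fails Erdos-Gallai. The sequence is NOT graphical.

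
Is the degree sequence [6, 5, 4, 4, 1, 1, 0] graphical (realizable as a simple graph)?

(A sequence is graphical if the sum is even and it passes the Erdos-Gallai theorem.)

Sum of degrees = 21. Sum is odd, so the sequence is NOT graphical.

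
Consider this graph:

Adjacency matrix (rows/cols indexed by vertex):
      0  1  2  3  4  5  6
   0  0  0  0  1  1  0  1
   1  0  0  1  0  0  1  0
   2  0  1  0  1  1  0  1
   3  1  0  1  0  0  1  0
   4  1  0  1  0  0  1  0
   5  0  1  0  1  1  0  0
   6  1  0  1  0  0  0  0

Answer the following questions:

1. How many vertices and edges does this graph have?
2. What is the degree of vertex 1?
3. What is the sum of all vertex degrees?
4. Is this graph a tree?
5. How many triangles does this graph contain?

Count: 7 vertices, 10 edges.
Vertex 1 has neighbors [2, 5], degree = 2.
Handshaking lemma: 2 * 10 = 20.
A tree on 7 vertices has 6 edges. This graph has 10 edges (4 extra). Not a tree.
Number of triangles = 0.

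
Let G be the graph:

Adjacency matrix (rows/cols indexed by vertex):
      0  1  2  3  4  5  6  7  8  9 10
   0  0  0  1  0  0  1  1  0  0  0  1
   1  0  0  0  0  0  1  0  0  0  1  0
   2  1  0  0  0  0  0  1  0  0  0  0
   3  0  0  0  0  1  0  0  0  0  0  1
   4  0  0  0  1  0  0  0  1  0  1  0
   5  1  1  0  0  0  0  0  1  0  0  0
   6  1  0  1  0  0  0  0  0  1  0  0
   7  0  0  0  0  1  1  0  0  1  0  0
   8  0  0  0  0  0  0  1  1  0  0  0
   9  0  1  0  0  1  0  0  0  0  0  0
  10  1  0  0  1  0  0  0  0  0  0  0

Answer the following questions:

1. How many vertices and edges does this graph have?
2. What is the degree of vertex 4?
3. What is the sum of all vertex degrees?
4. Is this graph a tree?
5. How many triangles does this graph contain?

Count: 11 vertices, 14 edges.
Vertex 4 has neighbors [3, 7, 9], degree = 3.
Handshaking lemma: 2 * 14 = 28.
A tree on 11 vertices has 10 edges. This graph has 14 edges (4 extra). Not a tree.
Number of triangles = 1.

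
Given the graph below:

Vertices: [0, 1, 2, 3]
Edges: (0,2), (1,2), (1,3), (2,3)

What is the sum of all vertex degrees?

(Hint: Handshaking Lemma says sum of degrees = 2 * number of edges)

Count edges: 4 edges.
By Handshaking Lemma: sum of degrees = 2 * 4 = 8.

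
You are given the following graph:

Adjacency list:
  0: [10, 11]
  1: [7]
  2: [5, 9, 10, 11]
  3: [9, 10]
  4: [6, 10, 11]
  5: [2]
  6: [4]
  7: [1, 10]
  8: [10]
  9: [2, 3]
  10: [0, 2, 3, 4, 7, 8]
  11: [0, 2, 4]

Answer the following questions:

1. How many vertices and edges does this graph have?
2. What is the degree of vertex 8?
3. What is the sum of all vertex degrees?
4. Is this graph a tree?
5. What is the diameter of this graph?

Count: 12 vertices, 14 edges.
Vertex 8 has neighbors [10], degree = 1.
Handshaking lemma: 2 * 14 = 28.
A tree on 12 vertices has 11 edges. This graph has 14 edges (3 extra). Not a tree.
Diameter (longest shortest path) = 4.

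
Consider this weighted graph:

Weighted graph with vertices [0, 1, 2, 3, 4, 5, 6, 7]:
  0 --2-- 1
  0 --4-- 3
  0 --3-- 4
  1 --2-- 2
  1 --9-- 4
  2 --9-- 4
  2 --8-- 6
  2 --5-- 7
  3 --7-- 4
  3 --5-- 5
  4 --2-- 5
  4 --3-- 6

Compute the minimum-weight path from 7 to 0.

Using Dijkstra's algorithm from vertex 7:
Shortest path: 7 -> 2 -> 1 -> 0
Total weight: 5 + 2 + 2 = 9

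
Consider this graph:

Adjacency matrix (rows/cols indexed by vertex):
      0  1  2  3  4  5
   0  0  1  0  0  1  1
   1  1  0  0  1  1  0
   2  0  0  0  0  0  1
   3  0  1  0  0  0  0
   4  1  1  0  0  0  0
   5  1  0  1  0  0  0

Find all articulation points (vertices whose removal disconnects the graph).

An articulation point is a vertex whose removal disconnects the graph.
Articulation points: [0, 1, 5]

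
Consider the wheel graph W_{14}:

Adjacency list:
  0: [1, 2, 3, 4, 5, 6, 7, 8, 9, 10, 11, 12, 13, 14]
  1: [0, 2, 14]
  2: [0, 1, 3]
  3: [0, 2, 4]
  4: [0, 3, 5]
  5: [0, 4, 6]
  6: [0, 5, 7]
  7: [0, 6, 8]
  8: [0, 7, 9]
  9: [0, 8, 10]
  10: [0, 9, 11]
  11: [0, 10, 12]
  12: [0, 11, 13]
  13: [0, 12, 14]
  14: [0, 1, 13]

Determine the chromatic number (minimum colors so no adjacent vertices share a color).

W_{14} = C_{14} plus a hub adjacent to every cycle vertex.
The outer cycle needs 2 colors (even cycle); the hub is adjacent to all of them so needs a fresh color.
Chromatic number = 2 + 1 = 3.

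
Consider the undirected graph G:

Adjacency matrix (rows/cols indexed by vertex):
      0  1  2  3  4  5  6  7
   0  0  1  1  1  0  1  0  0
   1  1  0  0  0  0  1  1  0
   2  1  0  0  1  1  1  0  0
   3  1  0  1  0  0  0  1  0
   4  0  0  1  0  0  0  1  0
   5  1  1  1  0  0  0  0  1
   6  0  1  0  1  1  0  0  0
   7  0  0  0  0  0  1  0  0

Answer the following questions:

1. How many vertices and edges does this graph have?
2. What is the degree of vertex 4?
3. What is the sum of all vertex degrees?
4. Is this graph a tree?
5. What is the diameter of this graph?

Count: 8 vertices, 12 edges.
Vertex 4 has neighbors [2, 6], degree = 2.
Handshaking lemma: 2 * 12 = 24.
A tree on 8 vertices has 7 edges. This graph has 12 edges (5 extra). Not a tree.
Diameter (longest shortest path) = 3.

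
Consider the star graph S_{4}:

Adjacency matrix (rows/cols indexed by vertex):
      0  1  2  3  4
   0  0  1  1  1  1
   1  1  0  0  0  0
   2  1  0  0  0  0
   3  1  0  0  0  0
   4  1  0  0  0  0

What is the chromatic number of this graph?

S_{4} has one hub adjacent to 4 leaves; leaves are pairwise non-adjacent.
Color the hub 0 and every leaf 1.
Chromatic number = 2.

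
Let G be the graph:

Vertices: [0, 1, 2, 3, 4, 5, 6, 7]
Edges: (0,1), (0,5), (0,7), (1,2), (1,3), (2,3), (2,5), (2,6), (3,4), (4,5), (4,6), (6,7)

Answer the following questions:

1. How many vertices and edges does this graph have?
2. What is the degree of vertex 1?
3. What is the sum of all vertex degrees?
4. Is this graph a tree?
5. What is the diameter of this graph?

Count: 8 vertices, 12 edges.
Vertex 1 has neighbors [0, 2, 3], degree = 3.
Handshaking lemma: 2 * 12 = 24.
A tree on 8 vertices has 7 edges. This graph has 12 edges (5 extra). Not a tree.
Diameter (longest shortest path) = 3.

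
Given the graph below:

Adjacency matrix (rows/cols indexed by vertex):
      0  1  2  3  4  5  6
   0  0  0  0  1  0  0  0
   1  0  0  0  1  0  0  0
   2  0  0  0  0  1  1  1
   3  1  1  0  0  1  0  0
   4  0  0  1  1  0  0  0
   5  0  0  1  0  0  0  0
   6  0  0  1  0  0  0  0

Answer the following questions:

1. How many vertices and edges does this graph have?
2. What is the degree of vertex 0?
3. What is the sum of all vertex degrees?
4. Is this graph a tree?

Count: 7 vertices, 6 edges.
Vertex 0 has neighbors [3], degree = 1.
Handshaking lemma: 2 * 6 = 12.
A graph is a tree iff it is connected and has exactly n-1 edges. This graph is connected (all 7 vertices in one component) and has 7-1 = 6 edges. It is a tree.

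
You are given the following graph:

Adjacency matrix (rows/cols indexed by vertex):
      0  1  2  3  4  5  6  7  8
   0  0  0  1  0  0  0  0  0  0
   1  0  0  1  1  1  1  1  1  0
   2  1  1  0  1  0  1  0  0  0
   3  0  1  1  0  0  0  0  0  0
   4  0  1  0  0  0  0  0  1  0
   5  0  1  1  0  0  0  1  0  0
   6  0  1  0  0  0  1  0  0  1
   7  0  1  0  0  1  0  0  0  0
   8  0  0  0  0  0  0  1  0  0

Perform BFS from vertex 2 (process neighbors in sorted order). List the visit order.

BFS from vertex 2 (neighbors processed in ascending order):
Visit order: 2, 0, 1, 3, 5, 4, 6, 7, 8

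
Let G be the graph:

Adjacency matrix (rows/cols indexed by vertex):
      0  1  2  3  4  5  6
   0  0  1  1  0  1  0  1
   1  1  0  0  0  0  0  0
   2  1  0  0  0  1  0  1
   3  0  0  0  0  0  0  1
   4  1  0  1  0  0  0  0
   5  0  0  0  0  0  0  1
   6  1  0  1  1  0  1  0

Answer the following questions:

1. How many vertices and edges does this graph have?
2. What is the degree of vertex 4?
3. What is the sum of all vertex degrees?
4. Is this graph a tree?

Count: 7 vertices, 8 edges.
Vertex 4 has neighbors [0, 2], degree = 2.
Handshaking lemma: 2 * 8 = 16.
A tree on 7 vertices has 6 edges. This graph has 8 edges (2 extra). Not a tree.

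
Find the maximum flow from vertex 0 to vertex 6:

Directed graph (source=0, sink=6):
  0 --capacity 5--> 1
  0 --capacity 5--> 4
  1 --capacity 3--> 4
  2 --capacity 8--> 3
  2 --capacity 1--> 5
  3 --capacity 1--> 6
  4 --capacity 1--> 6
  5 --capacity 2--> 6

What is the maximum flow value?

Computing max flow:
  Flow on (0->1): 1/5
  Flow on (1->4): 1/3
  Flow on (4->6): 1/1
Maximum flow = 1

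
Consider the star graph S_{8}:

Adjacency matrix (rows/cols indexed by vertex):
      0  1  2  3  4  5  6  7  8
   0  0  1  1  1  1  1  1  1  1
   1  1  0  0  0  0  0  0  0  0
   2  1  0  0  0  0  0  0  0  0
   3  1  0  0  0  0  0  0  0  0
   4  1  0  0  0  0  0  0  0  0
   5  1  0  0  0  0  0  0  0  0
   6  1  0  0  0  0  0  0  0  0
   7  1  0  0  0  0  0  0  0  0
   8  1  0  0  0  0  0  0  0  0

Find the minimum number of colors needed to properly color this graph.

S_{8} has one hub adjacent to 8 leaves; leaves are pairwise non-adjacent.
Color the hub 0 and every leaf 1.
Chromatic number = 2.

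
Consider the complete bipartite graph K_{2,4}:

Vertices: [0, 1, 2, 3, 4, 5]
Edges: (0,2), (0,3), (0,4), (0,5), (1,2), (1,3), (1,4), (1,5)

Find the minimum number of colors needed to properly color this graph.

K_{2,4} is bipartite: vertices split into two independent sets of size 2 and 4.
Color one set 0, the other 1. No adjacent vertices share a color.
Chromatic number = 2.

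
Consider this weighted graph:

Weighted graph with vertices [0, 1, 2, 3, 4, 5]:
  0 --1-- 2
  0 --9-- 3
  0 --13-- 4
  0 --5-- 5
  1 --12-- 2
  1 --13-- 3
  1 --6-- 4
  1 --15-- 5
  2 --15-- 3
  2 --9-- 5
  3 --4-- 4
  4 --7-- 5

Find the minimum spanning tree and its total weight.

Applying Kruskal's algorithm (sort edges by weight, add if no cycle):
  Add (0,2) w=1
  Add (3,4) w=4
  Add (0,5) w=5
  Add (1,4) w=6
  Add (4,5) w=7
  Skip (0,3) w=9 (creates cycle)
  Skip (2,5) w=9 (creates cycle)
  Skip (1,2) w=12 (creates cycle)
  Skip (0,4) w=13 (creates cycle)
  Skip (1,3) w=13 (creates cycle)
  Skip (1,5) w=15 (creates cycle)
  Skip (2,3) w=15 (creates cycle)
MST weight = 23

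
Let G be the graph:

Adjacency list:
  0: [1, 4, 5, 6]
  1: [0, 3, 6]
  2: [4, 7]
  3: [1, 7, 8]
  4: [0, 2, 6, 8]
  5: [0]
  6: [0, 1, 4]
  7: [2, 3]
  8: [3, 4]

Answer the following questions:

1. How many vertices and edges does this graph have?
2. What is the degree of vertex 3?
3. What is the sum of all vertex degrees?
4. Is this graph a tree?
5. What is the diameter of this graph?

Count: 9 vertices, 12 edges.
Vertex 3 has neighbors [1, 7, 8], degree = 3.
Handshaking lemma: 2 * 12 = 24.
A tree on 9 vertices has 8 edges. This graph has 12 edges (4 extra). Not a tree.
Diameter (longest shortest path) = 4.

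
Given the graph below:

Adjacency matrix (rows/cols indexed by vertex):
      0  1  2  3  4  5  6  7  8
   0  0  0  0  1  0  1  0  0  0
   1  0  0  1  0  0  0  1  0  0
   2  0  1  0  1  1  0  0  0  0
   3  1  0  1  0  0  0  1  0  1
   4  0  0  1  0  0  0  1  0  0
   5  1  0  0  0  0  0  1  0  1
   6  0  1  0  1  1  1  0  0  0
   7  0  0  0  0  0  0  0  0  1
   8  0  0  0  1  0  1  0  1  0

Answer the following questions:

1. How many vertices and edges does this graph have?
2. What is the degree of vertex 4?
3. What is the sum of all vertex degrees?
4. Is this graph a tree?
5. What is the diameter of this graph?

Count: 9 vertices, 12 edges.
Vertex 4 has neighbors [2, 6], degree = 2.
Handshaking lemma: 2 * 12 = 24.
A tree on 9 vertices has 8 edges. This graph has 12 edges (4 extra). Not a tree.
Diameter (longest shortest path) = 4.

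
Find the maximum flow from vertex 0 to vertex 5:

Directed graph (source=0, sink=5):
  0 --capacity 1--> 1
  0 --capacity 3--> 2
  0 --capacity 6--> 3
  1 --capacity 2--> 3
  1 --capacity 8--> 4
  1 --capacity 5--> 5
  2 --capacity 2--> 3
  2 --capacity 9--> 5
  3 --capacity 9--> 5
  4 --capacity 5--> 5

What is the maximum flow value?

Computing max flow:
  Flow on (0->1): 1/1
  Flow on (0->2): 3/3
  Flow on (0->3): 6/6
  Flow on (1->5): 1/5
  Flow on (2->5): 3/9
  Flow on (3->5): 6/9
Maximum flow = 10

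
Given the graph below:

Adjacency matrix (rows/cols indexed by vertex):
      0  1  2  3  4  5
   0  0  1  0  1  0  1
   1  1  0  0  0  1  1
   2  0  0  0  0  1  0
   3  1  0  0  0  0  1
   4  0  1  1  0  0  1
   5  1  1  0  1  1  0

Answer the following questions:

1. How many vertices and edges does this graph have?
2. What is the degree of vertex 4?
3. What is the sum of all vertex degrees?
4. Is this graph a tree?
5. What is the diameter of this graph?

Count: 6 vertices, 8 edges.
Vertex 4 has neighbors [1, 2, 5], degree = 3.
Handshaking lemma: 2 * 8 = 16.
A tree on 6 vertices has 5 edges. This graph has 8 edges (3 extra). Not a tree.
Diameter (longest shortest path) = 3.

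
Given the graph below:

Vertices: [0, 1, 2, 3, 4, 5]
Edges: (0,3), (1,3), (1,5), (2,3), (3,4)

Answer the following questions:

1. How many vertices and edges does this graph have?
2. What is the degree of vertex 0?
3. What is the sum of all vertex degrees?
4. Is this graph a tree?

Count: 6 vertices, 5 edges.
Vertex 0 has neighbors [3], degree = 1.
Handshaking lemma: 2 * 5 = 10.
A graph is a tree iff it is connected and has exactly n-1 edges. This graph is connected (all 6 vertices in one component) and has 6-1 = 5 edges. It is a tree.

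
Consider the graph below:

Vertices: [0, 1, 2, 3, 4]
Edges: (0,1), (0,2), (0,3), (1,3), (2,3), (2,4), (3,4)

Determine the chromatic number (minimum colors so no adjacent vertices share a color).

The graph has a maximum clique of size 3 (lower bound on chromatic number).
A valid 3-coloring: {0: 1, 1: 2, 2: 2, 3: 0, 4: 1}.
Chromatic number = 3.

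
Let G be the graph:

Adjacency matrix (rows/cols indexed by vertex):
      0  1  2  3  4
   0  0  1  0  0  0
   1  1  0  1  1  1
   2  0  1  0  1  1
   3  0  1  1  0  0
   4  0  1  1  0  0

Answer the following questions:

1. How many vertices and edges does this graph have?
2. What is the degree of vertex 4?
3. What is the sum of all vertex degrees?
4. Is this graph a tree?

Count: 5 vertices, 6 edges.
Vertex 4 has neighbors [1, 2], degree = 2.
Handshaking lemma: 2 * 6 = 12.
A tree on 5 vertices has 4 edges. This graph has 6 edges (2 extra). Not a tree.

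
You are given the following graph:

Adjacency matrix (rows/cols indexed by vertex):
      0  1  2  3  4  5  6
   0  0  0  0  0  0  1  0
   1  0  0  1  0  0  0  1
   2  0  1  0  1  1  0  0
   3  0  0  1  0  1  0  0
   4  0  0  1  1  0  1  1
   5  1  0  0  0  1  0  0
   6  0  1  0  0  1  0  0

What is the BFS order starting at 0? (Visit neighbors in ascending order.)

BFS from vertex 0 (neighbors processed in ascending order):
Visit order: 0, 5, 4, 2, 3, 6, 1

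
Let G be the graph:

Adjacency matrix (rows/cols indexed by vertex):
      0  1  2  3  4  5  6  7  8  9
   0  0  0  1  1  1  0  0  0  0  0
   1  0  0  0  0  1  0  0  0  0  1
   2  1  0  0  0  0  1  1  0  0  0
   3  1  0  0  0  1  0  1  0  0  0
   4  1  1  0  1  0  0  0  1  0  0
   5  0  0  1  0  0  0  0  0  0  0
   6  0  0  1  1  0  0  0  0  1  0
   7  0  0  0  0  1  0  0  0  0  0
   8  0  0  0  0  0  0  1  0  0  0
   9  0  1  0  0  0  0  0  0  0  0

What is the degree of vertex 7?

Vertex 7 has neighbors [4], so deg(7) = 1.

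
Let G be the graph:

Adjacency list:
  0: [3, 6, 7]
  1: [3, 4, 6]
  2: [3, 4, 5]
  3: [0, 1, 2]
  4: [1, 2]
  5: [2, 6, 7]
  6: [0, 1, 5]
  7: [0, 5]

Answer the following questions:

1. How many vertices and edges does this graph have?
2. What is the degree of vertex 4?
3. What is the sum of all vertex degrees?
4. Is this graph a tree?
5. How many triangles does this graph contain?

Count: 8 vertices, 11 edges.
Vertex 4 has neighbors [1, 2], degree = 2.
Handshaking lemma: 2 * 11 = 22.
A tree on 8 vertices has 7 edges. This graph has 11 edges (4 extra). Not a tree.
Number of triangles = 0.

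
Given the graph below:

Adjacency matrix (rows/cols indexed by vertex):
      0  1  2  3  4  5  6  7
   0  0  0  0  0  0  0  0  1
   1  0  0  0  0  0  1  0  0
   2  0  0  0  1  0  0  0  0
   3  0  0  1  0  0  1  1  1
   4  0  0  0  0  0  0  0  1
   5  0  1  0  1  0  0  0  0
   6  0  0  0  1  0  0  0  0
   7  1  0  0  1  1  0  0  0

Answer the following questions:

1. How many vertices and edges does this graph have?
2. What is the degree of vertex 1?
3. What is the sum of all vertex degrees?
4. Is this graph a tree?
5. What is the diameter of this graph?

Count: 8 vertices, 7 edges.
Vertex 1 has neighbors [5], degree = 1.
Handshaking lemma: 2 * 7 = 14.
A graph is a tree iff it is connected and has exactly n-1 edges. This graph is connected (all 8 vertices in one component) and has 8-1 = 7 edges. It is a tree.
Diameter (longest shortest path) = 4.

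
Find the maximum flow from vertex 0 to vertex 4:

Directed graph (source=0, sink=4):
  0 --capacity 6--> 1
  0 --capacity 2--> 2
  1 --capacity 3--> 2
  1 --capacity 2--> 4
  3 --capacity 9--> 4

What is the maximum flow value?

Computing max flow:
  Flow on (0->1): 2/6
  Flow on (1->4): 2/2
Maximum flow = 2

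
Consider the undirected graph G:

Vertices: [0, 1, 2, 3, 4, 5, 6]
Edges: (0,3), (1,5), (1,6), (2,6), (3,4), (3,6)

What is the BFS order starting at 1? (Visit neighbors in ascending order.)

BFS from vertex 1 (neighbors processed in ascending order):
Visit order: 1, 5, 6, 2, 3, 0, 4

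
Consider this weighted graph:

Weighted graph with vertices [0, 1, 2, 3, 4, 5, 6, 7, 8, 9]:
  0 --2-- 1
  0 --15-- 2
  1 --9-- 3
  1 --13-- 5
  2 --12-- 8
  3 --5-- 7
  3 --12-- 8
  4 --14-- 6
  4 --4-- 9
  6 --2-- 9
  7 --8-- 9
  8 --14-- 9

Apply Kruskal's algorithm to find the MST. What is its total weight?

Applying Kruskal's algorithm (sort edges by weight, add if no cycle):
  Add (0,1) w=2
  Add (6,9) w=2
  Add (4,9) w=4
  Add (3,7) w=5
  Add (7,9) w=8
  Add (1,3) w=9
  Add (2,8) w=12
  Add (3,8) w=12
  Add (1,5) w=13
  Skip (4,6) w=14 (creates cycle)
  Skip (8,9) w=14 (creates cycle)
  Skip (0,2) w=15 (creates cycle)
MST weight = 67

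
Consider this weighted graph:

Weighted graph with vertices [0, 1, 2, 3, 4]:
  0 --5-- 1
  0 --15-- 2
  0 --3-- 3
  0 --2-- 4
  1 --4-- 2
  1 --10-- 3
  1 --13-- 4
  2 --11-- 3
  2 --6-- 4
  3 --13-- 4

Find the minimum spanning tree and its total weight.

Applying Kruskal's algorithm (sort edges by weight, add if no cycle):
  Add (0,4) w=2
  Add (0,3) w=3
  Add (1,2) w=4
  Add (0,1) w=5
  Skip (2,4) w=6 (creates cycle)
  Skip (1,3) w=10 (creates cycle)
  Skip (2,3) w=11 (creates cycle)
  Skip (1,4) w=13 (creates cycle)
  Skip (3,4) w=13 (creates cycle)
  Skip (0,2) w=15 (creates cycle)
MST weight = 14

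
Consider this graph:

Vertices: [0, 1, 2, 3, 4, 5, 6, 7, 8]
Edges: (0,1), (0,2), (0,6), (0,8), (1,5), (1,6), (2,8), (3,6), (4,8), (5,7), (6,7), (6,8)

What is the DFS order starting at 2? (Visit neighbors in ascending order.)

DFS from vertex 2 (neighbors processed in ascending order):
Visit order: 2, 0, 1, 5, 7, 6, 3, 8, 4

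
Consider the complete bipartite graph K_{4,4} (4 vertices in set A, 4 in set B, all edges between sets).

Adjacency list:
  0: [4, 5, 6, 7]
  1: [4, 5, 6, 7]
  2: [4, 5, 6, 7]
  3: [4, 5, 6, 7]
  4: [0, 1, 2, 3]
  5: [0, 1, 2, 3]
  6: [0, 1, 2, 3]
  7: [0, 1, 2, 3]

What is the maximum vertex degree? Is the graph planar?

Set-A vertices have degree 4; set-B vertices have degree 4. Maximum degree = max(4,4) = 4.
K_{4,4} contains K_{3,3} as a subgraph (since both sides have >= 3 vertices); by Kuratowski's theorem it is not planar.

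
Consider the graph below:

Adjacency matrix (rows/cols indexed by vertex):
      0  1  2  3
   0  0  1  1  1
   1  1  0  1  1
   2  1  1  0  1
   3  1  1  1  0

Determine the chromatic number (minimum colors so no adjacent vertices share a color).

The graph has a maximum clique of size 4 (lower bound on chromatic number).
A valid 4-coloring: {0: 0, 1: 1, 2: 2, 3: 3}.
Chromatic number = 4.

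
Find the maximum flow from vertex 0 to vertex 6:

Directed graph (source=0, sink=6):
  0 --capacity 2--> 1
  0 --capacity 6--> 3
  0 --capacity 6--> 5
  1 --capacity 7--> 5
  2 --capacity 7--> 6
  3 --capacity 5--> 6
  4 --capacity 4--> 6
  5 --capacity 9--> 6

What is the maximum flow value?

Computing max flow:
  Flow on (0->1): 2/2
  Flow on (0->3): 5/6
  Flow on (0->5): 6/6
  Flow on (1->5): 2/7
  Flow on (3->6): 5/5
  Flow on (5->6): 8/9
Maximum flow = 13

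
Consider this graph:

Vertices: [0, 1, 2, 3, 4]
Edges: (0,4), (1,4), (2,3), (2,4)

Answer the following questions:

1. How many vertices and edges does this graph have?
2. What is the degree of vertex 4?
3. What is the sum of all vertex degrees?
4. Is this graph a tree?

Count: 5 vertices, 4 edges.
Vertex 4 has neighbors [0, 1, 2], degree = 3.
Handshaking lemma: 2 * 4 = 8.
A graph is a tree iff it is connected and has exactly n-1 edges. This graph is connected (all 5 vertices in one component) and has 5-1 = 4 edges. It is a tree.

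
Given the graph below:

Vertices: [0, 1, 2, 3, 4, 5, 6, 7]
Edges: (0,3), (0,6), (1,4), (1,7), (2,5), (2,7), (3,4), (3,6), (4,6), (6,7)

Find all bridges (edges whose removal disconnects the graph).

A bridge is an edge whose removal increases the number of connected components.
Bridges found: (2,5), (2,7)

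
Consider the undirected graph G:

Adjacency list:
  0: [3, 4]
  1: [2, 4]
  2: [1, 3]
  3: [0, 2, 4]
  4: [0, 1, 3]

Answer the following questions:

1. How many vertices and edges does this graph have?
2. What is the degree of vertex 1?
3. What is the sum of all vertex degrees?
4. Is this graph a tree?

Count: 5 vertices, 6 edges.
Vertex 1 has neighbors [2, 4], degree = 2.
Handshaking lemma: 2 * 6 = 12.
A tree on 5 vertices has 4 edges. This graph has 6 edges (2 extra). Not a tree.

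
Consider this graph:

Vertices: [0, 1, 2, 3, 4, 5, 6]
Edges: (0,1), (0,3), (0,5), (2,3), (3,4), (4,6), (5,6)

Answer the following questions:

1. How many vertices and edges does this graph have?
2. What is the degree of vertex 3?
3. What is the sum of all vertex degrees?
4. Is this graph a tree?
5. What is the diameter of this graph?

Count: 7 vertices, 7 edges.
Vertex 3 has neighbors [0, 2, 4], degree = 3.
Handshaking lemma: 2 * 7 = 14.
A tree on 7 vertices has 6 edges. This graph has 7 edges (1 extra). Not a tree.
Diameter (longest shortest path) = 3.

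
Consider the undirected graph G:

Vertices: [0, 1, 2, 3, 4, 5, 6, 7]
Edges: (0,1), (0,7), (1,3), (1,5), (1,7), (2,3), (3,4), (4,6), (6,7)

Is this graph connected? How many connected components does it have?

Checking connectivity: the graph has 1 connected component(s).
All vertices are reachable from each other. The graph IS connected.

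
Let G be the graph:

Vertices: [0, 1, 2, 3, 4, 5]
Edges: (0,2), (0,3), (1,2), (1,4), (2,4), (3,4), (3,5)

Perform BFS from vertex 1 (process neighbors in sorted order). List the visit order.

BFS from vertex 1 (neighbors processed in ascending order):
Visit order: 1, 2, 4, 0, 3, 5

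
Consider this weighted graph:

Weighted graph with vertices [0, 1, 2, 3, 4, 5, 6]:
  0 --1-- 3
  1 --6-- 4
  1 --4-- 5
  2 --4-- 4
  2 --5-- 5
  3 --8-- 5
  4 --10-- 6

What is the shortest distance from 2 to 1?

Using Dijkstra's algorithm from vertex 2:
Shortest path: 2 -> 5 -> 1
Total weight: 5 + 4 = 9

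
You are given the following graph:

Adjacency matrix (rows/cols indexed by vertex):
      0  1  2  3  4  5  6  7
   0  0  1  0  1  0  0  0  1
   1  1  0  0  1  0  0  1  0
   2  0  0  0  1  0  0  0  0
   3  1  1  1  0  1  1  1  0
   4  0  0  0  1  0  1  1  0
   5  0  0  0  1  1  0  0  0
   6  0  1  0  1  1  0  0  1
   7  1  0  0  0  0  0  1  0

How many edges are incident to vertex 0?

Vertex 0 has neighbors [1, 3, 7], so deg(0) = 3.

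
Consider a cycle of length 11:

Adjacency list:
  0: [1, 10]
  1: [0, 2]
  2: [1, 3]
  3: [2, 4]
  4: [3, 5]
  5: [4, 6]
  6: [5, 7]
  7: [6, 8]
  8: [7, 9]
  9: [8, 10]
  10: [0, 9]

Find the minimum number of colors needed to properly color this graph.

This is an odd cycle (C_11). Odd cycles are not bipartite (any 2-coloring forces two adjacent vertices to match), and 3 colors suffice.
Chromatic number = 3.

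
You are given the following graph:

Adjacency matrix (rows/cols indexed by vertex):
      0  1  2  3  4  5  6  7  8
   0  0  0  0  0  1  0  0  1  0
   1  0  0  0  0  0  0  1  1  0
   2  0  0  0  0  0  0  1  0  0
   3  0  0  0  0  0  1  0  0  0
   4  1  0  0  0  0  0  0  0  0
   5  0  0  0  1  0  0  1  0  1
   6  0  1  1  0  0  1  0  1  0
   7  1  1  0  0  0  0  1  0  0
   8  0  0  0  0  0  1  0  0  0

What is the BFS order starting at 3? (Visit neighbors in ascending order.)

BFS from vertex 3 (neighbors processed in ascending order):
Visit order: 3, 5, 6, 8, 1, 2, 7, 0, 4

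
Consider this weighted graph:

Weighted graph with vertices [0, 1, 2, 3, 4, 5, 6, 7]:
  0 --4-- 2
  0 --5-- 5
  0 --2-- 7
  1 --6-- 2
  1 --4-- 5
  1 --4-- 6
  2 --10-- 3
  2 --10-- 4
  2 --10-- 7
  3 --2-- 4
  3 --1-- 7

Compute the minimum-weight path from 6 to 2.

Using Dijkstra's algorithm from vertex 6:
Shortest path: 6 -> 1 -> 2
Total weight: 4 + 6 = 10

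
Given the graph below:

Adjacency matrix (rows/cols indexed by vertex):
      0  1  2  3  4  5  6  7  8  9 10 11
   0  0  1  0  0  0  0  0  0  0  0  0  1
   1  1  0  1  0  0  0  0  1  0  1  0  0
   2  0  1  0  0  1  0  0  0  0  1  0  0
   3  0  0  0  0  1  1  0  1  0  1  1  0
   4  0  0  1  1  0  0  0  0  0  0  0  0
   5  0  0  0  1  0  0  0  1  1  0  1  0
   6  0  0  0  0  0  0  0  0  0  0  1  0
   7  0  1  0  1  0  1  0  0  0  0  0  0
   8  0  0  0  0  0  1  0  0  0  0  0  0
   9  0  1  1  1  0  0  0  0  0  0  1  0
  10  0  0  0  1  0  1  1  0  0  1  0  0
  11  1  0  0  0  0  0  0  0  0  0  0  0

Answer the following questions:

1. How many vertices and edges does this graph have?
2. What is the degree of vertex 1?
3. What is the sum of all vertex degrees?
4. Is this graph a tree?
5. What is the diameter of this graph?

Count: 12 vertices, 17 edges.
Vertex 1 has neighbors [0, 2, 7, 9], degree = 4.
Handshaking lemma: 2 * 17 = 34.
A tree on 12 vertices has 11 edges. This graph has 17 edges (6 extra). Not a tree.
Diameter (longest shortest path) = 5.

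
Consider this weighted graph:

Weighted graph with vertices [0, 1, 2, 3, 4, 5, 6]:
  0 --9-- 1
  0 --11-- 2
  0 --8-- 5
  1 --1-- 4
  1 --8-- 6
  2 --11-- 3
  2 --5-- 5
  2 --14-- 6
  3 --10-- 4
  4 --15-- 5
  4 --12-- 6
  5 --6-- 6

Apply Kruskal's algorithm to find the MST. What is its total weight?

Applying Kruskal's algorithm (sort edges by weight, add if no cycle):
  Add (1,4) w=1
  Add (2,5) w=5
  Add (5,6) w=6
  Add (0,5) w=8
  Add (1,6) w=8
  Skip (0,1) w=9 (creates cycle)
  Add (3,4) w=10
  Skip (0,2) w=11 (creates cycle)
  Skip (2,3) w=11 (creates cycle)
  Skip (4,6) w=12 (creates cycle)
  Skip (2,6) w=14 (creates cycle)
  Skip (4,5) w=15 (creates cycle)
MST weight = 38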